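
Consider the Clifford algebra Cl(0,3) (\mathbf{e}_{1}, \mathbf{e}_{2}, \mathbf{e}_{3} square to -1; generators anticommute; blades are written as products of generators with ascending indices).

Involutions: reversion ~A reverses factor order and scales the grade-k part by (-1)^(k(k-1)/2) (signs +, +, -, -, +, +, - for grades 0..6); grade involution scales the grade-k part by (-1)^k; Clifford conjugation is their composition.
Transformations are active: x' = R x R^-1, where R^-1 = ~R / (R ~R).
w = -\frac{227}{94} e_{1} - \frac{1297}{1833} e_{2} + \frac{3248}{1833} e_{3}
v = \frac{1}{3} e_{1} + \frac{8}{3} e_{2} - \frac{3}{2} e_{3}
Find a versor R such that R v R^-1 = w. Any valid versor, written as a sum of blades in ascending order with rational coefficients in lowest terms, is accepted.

A norm check does it: q(v) = q(w) = -\frac{341}{36}, hence R = v + w = -\frac{587}{282} e_{1} + \frac{1197}{611} e_{2} + \frac{997}{3666} e_{3} realises the map — parallel part kept, (v - w)/2 negated, v carried to w.
Answer: -\frac{587}{282} e_{1} + \frac{1197}{611} e_{2} + \frac{997}{3666} e_{3}


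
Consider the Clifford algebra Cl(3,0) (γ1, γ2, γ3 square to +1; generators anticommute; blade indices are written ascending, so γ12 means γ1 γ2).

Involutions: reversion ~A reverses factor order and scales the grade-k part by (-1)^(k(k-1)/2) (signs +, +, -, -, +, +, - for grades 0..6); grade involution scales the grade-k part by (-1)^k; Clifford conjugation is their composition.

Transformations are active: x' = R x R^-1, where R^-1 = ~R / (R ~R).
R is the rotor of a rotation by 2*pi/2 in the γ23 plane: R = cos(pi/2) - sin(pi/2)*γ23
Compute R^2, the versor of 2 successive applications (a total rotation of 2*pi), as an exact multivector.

Because a rotor carries half the rotation angle, composing 2 copies of this γ23-plane rotor multiplies the phase: 2*(pi/2) = pi, hence R^2 = cos(pi) - sin(pi)*γ23.
cos(pi) = -1 and sin(pi) = 0, so R^2 = -1. The total rotation 2*pi is 1 full turn, so every vector returns to itself, yet the rotor is -1, on the OTHER sheet of the double cover (an odd number of 2*pi turns).
Answer: -1


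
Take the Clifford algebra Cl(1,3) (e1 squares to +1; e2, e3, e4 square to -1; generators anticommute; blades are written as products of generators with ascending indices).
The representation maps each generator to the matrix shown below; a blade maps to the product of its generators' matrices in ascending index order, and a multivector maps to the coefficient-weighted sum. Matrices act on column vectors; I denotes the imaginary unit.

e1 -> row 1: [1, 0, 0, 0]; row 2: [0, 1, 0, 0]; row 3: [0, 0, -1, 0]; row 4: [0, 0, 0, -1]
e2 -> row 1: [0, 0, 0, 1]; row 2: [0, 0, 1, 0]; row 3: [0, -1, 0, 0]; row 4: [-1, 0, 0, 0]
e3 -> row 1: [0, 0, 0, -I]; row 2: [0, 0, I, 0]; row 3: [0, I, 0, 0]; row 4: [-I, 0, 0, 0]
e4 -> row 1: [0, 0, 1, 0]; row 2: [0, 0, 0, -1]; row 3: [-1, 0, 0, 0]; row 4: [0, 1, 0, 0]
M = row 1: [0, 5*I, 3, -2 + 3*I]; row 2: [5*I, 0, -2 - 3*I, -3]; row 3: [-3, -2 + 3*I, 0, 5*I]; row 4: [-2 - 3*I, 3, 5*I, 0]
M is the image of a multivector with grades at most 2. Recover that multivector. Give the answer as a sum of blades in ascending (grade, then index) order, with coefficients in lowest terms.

Method: the blade images are trace-orthogonal — tr(rho(e_A) rho(e_B)^-1) = 4 if A = B and 0 otherwise — and rho(e_A)^-1 = (e_A)^2 * rho(e_A) with (e_A)^2 = +1 or -1, so the coefficient of e_A in the preimage is (e_A)^2 * tr(M rho(e_A))/4.
Nonzero projections over blades of grade <= 2: e4: (e4)^2 = -1, tr(M rho(e4)) = -12, coefficient 3; e1 e2: (e1 e2)^2 = +1, tr(M rho(e1 e2)) = -8, coefficient -2; e1 e3: (e1 e3)^2 = +1, tr(M rho(e1 e3)) = -12, coefficient -3; e3 e4: (e3 e4)^2 = -1, tr(M rho(e3 e4)) = 20, coefficient -5. Every other blade of grade <= 2 projects to 0.
Answer: 3*e4 - 2*e1 e2 - 3*e1 e3 - 5*e3 e4


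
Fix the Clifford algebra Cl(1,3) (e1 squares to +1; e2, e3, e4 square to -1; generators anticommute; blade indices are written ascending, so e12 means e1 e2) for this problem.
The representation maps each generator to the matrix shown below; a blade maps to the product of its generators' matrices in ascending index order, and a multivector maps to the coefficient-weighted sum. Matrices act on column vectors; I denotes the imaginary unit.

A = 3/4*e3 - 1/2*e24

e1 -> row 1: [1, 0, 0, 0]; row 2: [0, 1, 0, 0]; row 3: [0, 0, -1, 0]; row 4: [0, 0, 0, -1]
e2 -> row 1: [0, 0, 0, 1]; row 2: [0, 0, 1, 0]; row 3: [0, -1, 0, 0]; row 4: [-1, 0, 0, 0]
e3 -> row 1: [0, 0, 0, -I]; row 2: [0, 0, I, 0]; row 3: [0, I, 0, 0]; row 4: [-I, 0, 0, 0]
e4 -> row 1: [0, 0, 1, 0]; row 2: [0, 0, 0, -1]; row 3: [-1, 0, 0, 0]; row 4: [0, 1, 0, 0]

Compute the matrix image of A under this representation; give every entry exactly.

Bivector images (products of the table entries): rho(e24) = rho(e2)rho(e4) = row 1: [0, 1, 0, 0]; row 2: [-1, 0, 0, 0]; row 3: [0, 0, 0, 1]; row 4: [0, 0, -1, 0].
M = (3/4)*rho(e3) + (-1/2)*rho(e24), summed entrywise:
Answer: row 1: [0, -1/2, 0, -3*I/4]; row 2: [1/2, 0, 3*I/4, 0]; row 3: [0, 3*I/4, 0, -1/2]; row 4: [-3*I/4, 0, 1/2, 0]


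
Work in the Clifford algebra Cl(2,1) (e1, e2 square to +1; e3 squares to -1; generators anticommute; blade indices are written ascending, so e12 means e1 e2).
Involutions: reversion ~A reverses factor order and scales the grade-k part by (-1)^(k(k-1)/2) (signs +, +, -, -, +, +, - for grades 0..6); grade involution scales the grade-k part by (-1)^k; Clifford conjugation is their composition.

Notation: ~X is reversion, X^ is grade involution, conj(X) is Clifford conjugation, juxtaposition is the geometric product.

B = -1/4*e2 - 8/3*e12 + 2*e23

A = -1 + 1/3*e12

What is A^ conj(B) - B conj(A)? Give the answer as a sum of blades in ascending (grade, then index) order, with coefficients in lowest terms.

first term: -8/9 + 1/12*e1 - 1/4*e2 - 8/3*e12 - 2/3*e13 + 2*e23
second term: -8/9 - 1/12*e1 + 1/4*e2 + 8/3*e12 + 2/3*e13 - 2*e23
Answer: 1/6*e1 - 1/2*e2 - 16/3*e12 - 4/3*e13 + 4*e23


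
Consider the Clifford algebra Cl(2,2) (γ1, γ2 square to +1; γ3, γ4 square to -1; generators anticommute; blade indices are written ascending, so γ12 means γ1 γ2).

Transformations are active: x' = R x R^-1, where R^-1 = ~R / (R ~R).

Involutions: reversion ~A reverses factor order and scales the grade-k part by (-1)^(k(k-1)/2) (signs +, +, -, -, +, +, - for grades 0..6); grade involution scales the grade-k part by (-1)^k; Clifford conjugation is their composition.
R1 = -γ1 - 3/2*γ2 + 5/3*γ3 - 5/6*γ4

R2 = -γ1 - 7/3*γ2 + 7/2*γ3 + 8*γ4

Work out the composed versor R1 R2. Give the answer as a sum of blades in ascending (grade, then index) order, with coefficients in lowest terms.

Distribute over the terms of R1 (each basis-blade product reordered to ascending indices, repeated generators contracted through their squares):
(-γ1) R2 = 1 + 7/3*γ12 - 7/2*γ13 - 8*γ14
(-3/2*γ2) R2 = 7/2 - 3/2*γ12 - 21/4*γ23 - 12*γ24
(5/3*γ3) R2 = -35/6 + 5/3*γ13 + 35/9*γ23 + 40/3*γ34
(-5/6*γ4) R2 = 20/3 - 5/6*γ14 - 35/18*γ24 + 35/12*γ34
Summing the partial products and collecting blades:
Answer: 16/3 + 5/6*γ12 - 11/6*γ13 - 53/6*γ14 - 49/36*γ23 - 251/18*γ24 + 65/4*γ34


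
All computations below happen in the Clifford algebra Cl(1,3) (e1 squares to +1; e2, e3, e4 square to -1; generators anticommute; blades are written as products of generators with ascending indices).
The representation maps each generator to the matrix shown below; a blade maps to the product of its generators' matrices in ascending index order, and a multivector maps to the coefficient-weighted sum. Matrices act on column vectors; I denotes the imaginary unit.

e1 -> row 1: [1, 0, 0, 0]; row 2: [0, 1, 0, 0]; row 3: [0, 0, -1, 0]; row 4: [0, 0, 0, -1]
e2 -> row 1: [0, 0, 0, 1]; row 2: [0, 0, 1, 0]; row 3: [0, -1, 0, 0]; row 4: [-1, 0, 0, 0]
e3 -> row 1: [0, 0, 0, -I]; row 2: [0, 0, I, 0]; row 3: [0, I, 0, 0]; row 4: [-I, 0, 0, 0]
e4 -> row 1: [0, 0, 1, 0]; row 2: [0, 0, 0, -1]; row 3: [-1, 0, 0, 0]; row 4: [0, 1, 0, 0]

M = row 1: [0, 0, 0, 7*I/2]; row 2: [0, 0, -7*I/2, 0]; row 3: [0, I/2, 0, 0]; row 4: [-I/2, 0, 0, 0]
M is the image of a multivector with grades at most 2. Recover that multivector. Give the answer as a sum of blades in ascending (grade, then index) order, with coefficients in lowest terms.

Method: the blade images are trace-orthogonal — tr(rho(e_A) rho(e_B)^-1) = 4 if A = B and 0 otherwise — and rho(e_A)^-1 = (e_A)^2 * rho(e_A) with (e_A)^2 = +1 or -1, so the coefficient of e_A in the preimage is (e_A)^2 * tr(M rho(e_A))/4.
Nonzero projections over blades of grade <= 2: e3: (e3)^2 = -1, tr(M rho(e3)) = 6, coefficient -3/2; e1 e3: (e1 e3)^2 = +1, tr(M rho(e1 e3)) = -8, coefficient -2. Every other blade of grade <= 2 projects to 0.
Answer: -3/2*e3 - 2*e1 e3


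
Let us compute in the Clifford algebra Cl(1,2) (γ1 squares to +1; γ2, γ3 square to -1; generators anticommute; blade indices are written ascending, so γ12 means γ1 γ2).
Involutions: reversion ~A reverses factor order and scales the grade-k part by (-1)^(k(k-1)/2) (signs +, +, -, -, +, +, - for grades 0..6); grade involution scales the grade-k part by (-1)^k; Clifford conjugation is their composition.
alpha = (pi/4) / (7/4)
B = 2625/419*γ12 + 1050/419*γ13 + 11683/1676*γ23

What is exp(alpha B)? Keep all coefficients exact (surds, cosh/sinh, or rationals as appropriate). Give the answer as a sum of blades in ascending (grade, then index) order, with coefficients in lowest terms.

B^2 term by term: the squares give (2625/419)^2*(γ12)^2 + (1050/419)^2*(γ13)^2 + (11683/1676)^2*(γ23)^2 = 6890625/175561*(+1) + 1102500/175561*(+1) + 136492489/2808976*(-1) = -49/16 (each basis 2-blade squares to minus the product of its generators' squares); cross terms between blades sharing an index anticommute and cancel. So B^2 = -49/16.
B^2 = -49/16 — B^2 < 0, so the exponential closes trigonometrically: l = 7/4, alpha*l = pi/4, so exp(alpha B) = cos(pi/4) + (sin(pi/4)/(7/4))*B = sqrt(2)/2 + (2*sqrt(2)/7)*B.
Answer: sqrt(2)/2 + 750*sqrt(2)/419*γ12 + 300*sqrt(2)/419*γ13 + 1669*sqrt(2)/838*γ23


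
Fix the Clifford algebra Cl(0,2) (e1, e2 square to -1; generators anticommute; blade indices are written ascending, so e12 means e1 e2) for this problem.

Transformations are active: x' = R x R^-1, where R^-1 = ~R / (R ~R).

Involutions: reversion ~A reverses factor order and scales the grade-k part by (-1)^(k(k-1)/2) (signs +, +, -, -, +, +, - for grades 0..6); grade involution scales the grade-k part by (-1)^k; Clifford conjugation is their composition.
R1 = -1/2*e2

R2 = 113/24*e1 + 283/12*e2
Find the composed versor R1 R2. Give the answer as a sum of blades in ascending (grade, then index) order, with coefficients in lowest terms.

Distribute over the terms of R1 (each basis-blade product reordered to ascending indices, repeated generators contracted through their squares):
(-1/2*e2) R2 = 283/24 + 113/48*e12
Answer: 283/24 + 113/48*e12


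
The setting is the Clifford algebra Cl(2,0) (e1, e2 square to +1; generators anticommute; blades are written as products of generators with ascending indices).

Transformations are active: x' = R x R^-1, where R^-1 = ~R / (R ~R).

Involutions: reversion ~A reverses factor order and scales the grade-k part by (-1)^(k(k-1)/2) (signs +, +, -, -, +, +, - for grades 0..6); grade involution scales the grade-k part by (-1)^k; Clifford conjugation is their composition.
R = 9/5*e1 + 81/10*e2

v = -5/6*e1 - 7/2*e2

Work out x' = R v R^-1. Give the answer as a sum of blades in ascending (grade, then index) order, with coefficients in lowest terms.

~R = 9/5*e1 + 81/10*e2, and R ~R = 1377/20, so R^-1 = ~R / (1377/20).
R v = -597/20 + 9/20*e1 e2
Answer: -371/510*e1 - 599/170*e2


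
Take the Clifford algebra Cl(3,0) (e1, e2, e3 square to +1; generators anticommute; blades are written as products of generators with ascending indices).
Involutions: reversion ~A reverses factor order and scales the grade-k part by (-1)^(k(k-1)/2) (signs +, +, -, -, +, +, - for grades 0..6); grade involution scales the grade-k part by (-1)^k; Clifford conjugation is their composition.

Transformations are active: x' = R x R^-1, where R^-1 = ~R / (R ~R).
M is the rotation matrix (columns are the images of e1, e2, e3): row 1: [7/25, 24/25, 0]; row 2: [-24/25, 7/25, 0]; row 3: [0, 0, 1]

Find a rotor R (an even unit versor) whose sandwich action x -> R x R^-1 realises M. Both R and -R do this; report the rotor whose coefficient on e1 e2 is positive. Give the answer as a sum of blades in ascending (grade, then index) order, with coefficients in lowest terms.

Method: write R = a + b12*e1 e2 + b13*e1 e3 + b23*e2 e3 with a^2 + b12^2 + b13^2 + b23^2 = 1 (so R^-1 = ~R). Expanding the columns R e_j ~R gives tr M = 4a^2 - 1 and, from the antisymmetric part, M21 - M12 = -4a*b12, M13 - M31 = 4a*b13, M32 - M23 = -4a*b23.
Here tr M = 39/25, so a^2 = (1 + tr M)/4 = 16/25 and a = ±4/5. Taking a = 4/5: M21 - M12 = -48/25, M13 - M31 = 0, M32 - M23 = 0, giving b12 = 3/5, b13 = 0, b23 = 0, i.e. R = 4/5 + 3/5*e1 e2.
Its e1 e2 coefficient is already positive.
Answer: 4/5 + 3/5*e1 e2. Note: both R and -R realise this M (trace 39/25); the covering map identifies them, and the e1 e2-coefficient sign is the tie-breaker.


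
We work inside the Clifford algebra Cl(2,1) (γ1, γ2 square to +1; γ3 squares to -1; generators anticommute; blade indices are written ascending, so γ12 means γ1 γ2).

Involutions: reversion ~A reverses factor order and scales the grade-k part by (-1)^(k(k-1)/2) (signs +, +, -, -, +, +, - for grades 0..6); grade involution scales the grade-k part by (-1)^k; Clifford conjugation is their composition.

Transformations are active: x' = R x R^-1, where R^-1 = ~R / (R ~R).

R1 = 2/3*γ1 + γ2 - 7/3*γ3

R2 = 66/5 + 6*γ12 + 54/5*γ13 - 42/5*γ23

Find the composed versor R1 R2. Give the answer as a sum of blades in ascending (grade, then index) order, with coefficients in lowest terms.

Distribute over the terms of R1 (each basis-blade product reordered to ascending indices, repeated generators contracted through their squares):
(2/3*γ1) R2 = 44/5*γ1 + 4*γ2 + 36/5*γ3 - 28/5*γ123
(γ2) R2 = -6*γ1 + 66/5*γ2 - 42/5*γ3 - 54/5*γ123
(-7/3*γ3) R2 = -126/5*γ1 + 98/5*γ2 - 154/5*γ3 - 14*γ123
Summing the partial products and collecting blades:
Answer: -112/5*γ1 + 184/5*γ2 - 32*γ3 - 152/5*γ123


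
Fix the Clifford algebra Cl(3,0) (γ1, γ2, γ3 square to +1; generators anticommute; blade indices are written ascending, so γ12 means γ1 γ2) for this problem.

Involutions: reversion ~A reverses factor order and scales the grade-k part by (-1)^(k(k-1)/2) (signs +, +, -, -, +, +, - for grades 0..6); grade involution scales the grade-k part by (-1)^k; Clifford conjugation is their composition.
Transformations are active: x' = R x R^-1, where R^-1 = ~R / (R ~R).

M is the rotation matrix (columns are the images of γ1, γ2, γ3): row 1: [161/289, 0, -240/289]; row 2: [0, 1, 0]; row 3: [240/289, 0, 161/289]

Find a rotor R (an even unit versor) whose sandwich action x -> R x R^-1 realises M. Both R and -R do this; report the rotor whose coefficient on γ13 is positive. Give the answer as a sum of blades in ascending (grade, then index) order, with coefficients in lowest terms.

Method: write R = a + b12*γ12 + b13*γ13 + b23*γ23 with a^2 + b12^2 + b13^2 + b23^2 = 1 (so R^-1 = ~R). Expanding the columns R e_j ~R gives tr M = 4a^2 - 1 and, from the antisymmetric part, M21 - M12 = -4a*b12, M13 - M31 = 4a*b13, M32 - M23 = -4a*b23.
Here tr M = 611/289, so a^2 = (1 + tr M)/4 = 225/289 and a = ±15/17. Taking a = 15/17: M21 - M12 = 0, M13 - M31 = -480/289, M32 - M23 = 0, giving b12 = 0, b13 = -8/17, b23 = 0, i.e. R = 15/17 - 8/17*γ13.
Its γ13 coefficient is negative, so report the other preimage -R.
Answer: -15/17 + 8/17*γ13. Recall the cover is two-to-one: with M of trace 611/289, both preimages act alike, and the stated γ13 sign chooses the sheet.


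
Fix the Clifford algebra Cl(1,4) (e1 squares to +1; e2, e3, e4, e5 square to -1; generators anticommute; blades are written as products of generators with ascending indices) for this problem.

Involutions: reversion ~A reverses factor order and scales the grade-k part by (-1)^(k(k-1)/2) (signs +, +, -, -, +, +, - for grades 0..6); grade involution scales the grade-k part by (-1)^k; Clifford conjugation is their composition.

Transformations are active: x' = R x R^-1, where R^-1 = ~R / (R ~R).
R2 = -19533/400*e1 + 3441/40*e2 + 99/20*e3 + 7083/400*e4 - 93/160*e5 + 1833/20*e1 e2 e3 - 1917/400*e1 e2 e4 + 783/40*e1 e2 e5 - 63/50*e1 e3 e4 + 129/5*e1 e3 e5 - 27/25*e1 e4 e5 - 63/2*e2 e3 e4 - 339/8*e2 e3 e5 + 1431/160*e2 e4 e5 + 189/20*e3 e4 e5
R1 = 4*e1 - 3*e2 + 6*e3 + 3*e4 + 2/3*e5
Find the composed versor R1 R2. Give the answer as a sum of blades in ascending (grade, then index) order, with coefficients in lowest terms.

Distribute over the terms of R1 (each basis-blade product reordered to ascending indices, repeated generators contracted through their squares):
(4*e1) R2 = -19533/100 + 3441/10*e1 e2 + 99/5*e1 e3 + 7083/100*e1 e4 - 93/40*e1 e5 + 1833/5*e2 e3 - 1917/100*e2 e4 + 783/10*e2 e5 - 126/25*e3 e4 + 516/5*e3 e5 - 108/25*e4 e5 - 126*e1 e2 e3 e4 - 339/2*e1 e2 e3 e5 + 1431/40*e1 e2 e4 e5 + 189/5*e1 e3 e4 e5
(-3*e2) R2 = 10323/40 - 58599/400*e1 e2 - 5499/20*e1 e3 + 5751/400*e1 e4 - 2349/40*e1 e5 - 297/20*e2 e3 - 21249/400*e2 e4 + 279/160*e2 e5 - 189/2*e3 e4 - 1017/8*e3 e5 + 4293/160*e4 e5 - 189/50*e1 e2 e3 e4 + 387/5*e1 e2 e3 e5 - 81/25*e1 e2 e4 e5 - 567/20*e2 e3 e4 e5
(6*e3) R2 = -297/10 - 5499/10*e1 e2 + 58599/200*e1 e3 - 189/25*e1 e4 + 774/5*e1 e5 - 10323/20*e2 e3 - 189*e2 e4 - 1017/4*e2 e5 + 21249/200*e3 e4 - 279/80*e3 e5 - 567/10*e4 e5 - 5751/200*e1 e2 e3 e4 + 2349/20*e1 e2 e3 e5 + 162/25*e1 e3 e4 e5 - 4293/80*e2 e3 e4 e5
(3*e4) R2 = -21249/400 + 5751/400*e1 e2 + 189/50*e1 e3 + 58599/400*e1 e4 - 81/25*e1 e5 + 189/2*e2 e3 - 10323/40*e2 e4 + 4293/160*e2 e5 - 297/20*e3 e4 + 567/20*e3 e5 - 279/160*e4 e5 - 5499/20*e1 e2 e3 e4 + 2349/40*e1 e2 e4 e5 + 387/5*e1 e3 e4 e5 - 1017/8*e2 e3 e4 e5
(2/3*e5) R2 = 31/80 - 261/20*e1 e2 - 86/5*e1 e3 + 18/25*e1 e4 + 6511/200*e1 e5 + 113/4*e2 e3 - 477/80*e2 e4 - 1147/20*e2 e5 - 63/10*e3 e4 - 33/10*e3 e5 - 2361/200*e4 e5 - 611/10*e1 e2 e3 e5 + 639/200*e1 e2 e4 e5 + 21/25*e1 e3 e4 e5 + 21*e2 e3 e4 e5
Summing the partial products and collecting blades:
Answer: -1969/100 - 35097/100*e1 e2 + 977/40*e1 e3 + 44973/200*e1 e4 + 24613/200*e1 e5 - 833/20*e2 e3 - 52533/100*e2 e4 - 8189/40*e2 e5 - 2889/200*e3 e4 - 189/80*e3 e5 - 3819/80*e4 e5 - 86697/200*e1 e2 e3 e4 - 143/4*e1 e2 e3 e5 + 18891/200*e1 e2 e4 e5 + 3063/25*e1 e3 e4 e5 - 15051/80*e2 e3 e4 e5


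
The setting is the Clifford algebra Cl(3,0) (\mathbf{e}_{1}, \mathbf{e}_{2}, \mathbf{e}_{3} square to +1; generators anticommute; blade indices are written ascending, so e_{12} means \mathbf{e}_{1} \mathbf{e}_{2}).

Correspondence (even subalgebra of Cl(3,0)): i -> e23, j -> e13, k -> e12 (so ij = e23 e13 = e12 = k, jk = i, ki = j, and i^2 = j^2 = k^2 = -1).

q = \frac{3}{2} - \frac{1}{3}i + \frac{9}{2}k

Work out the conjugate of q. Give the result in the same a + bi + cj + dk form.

In blades: q = \frac{3}{2} + \frac{9}{2} e_{12} - \frac{1}{3} e_{23}.
Quaternion conjugation is reversion on the even subalgebra: the scalar is fixed and every grade-2 blade flips sign, giving \frac{3}{2} - \frac{9}{2} e_{12} + \frac{1}{3} e_{23}; translating back:
Answer: \frac{3}{2} + \frac{1}{3}i - \frac{9}{2}k


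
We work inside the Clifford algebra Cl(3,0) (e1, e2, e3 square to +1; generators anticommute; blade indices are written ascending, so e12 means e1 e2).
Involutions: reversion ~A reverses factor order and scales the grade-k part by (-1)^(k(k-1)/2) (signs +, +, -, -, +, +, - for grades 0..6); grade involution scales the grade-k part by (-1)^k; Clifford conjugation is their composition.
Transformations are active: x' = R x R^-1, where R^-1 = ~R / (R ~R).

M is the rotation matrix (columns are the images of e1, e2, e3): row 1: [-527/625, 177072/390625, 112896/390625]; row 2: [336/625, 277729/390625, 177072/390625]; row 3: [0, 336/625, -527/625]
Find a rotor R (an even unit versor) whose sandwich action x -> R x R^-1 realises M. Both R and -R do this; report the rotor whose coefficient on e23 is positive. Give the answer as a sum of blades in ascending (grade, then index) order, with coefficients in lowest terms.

Method: write R = a + b12*e12 + b13*e13 + b23*e23 with a^2 + b12^2 + b13^2 + b23^2 = 1 (so R^-1 = ~R). Expanding the columns R e_j ~R gives tr M = 4a^2 - 1 and, from the antisymmetric part, M21 - M12 = -4a*b12, M13 - M31 = 4a*b13, M32 - M23 = -4a*b23.
Here tr M = -381021/390625, so a^2 = (1 + tr M)/4 = 2401/390625 and a = ±49/625. Taking a = 49/625: M21 - M12 = 32928/390625, M13 - M31 = 112896/390625, M32 - M23 = 32928/390625, giving b12 = -168/625, b13 = 576/625, b23 = -168/625, i.e. R = 49/625 - 168/625*e12 + 576/625*e13 - 168/625*e23.
Its e23 coefficient is negative, so report the other preimage -R.
Answer: -49/625 + 168/625*e12 - 576/625*e13 + 168/625*e23. Sheet selection: the two-to-one cover makes ±R indistinguishable at the matrix level (trace -381021/390625), so uniqueness comes from the required sign on e23.


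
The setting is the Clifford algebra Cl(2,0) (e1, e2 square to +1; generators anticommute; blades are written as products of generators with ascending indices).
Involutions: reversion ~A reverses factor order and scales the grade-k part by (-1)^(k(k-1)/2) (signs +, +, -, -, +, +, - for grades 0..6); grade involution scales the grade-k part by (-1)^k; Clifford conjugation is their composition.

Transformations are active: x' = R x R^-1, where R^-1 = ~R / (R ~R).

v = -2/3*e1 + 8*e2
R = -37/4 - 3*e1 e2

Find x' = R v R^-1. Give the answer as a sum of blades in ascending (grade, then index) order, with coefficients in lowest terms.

~R = -37/4 + 3*e1 e2, and R ~R = 1513/16, so R^-1 = ~R / (1513/16).
R v = -107/6*e1 - 76*e2
Answer: 18862/4539*e1 + 10392/1513*e2


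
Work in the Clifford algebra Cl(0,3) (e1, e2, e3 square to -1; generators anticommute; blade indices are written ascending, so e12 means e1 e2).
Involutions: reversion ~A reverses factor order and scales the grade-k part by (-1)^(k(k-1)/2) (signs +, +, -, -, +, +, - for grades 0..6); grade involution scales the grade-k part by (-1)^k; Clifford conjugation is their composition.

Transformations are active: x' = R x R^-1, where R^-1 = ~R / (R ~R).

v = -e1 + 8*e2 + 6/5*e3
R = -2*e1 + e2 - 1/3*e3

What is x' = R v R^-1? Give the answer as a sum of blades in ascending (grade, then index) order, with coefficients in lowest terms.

~R = -2*e1 + e2 - 1/3*e3, and R ~R = -46/9, so R^-1 = ~R / (-46/9).
R v = -48/5 - 15*e12 - 41/15*e13 + 58/15*e23
Answer: -749/115*e1 - 488/115*e2 - 282/115*e3


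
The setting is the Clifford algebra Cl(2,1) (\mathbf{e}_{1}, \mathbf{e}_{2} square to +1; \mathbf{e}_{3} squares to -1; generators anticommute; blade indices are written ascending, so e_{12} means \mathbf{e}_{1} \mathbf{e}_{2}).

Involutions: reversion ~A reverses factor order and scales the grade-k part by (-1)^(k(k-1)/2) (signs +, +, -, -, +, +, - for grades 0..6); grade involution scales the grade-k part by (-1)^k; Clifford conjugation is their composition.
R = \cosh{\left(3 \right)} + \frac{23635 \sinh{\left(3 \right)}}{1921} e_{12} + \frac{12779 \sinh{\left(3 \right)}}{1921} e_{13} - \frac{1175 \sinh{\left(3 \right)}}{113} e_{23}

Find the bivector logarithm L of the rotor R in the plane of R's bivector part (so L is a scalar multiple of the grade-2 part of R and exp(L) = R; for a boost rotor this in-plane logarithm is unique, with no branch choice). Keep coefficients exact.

The scalar part of R is \cosh{\left(3 \right)}, giving the rapidity magnitude (cosh is even); the bivector part supplies orientation, its quotient by sinh of the rapidity is the plane, and L = rapidity * plane — unique in that plane, since flipping both signs leaves L unchanged.
Concretely: cosh(rapidity) = \cosh{\left(3 \right)} gives rapidity = ±3, and since rapidity/sinh(rapidity) is even the sign is immaterial: L = (rapidity/sinh(rapidity)) * <R>_2 = (\frac{3}{\sinh{\left(3 \right)}}) * <R>_2.
Answer: \frac{70905}{1921} e_{12} + \frac{38337}{1921} e_{13} - \frac{3525}{113} e_{23}


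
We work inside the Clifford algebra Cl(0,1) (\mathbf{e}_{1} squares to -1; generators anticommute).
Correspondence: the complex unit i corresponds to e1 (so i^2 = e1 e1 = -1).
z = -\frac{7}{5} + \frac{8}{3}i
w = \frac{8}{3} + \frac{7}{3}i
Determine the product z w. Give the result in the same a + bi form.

In blades: z = -\frac{7}{5} + \frac{8}{3} e_{1}, w = \frac{8}{3} + \frac{7}{3} e_{1}.
Distribute z over w term by term (generator squares from the signature, products reordered to ascending indices): (-\frac{7}{5})*w = -\frac{56}{15} - \frac{49}{15} e_{1}; (\frac{8}{3} e_{1})*w = -\frac{56}{9} + \frac{64}{9} e_{1}.
Sum: -\frac{448}{45} + \frac{173}{45} e_{1}; translating back through the correspondence:
Answer: -\frac{448}{45} + \frac{173}{45}i


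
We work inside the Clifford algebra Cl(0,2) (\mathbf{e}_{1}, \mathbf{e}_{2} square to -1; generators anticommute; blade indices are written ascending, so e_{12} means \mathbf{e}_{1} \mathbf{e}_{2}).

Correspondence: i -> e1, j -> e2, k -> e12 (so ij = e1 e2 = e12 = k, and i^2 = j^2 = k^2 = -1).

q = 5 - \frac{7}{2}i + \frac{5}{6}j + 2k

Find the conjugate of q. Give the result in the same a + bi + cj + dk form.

In blades: q = 5 - \frac{7}{2} e_{1} + \frac{5}{6} e_{2} + 2 e_{12}.
Conjugation here is Clifford conjugation: the scalar is fixed and the grade-1 and grade-2 blades all flip sign, giving 5 + \frac{7}{2} e_{1} - \frac{5}{6} e_{2} - 2 e_{12}; translating back:
Answer: 5 + \frac{7}{2}i - \frac{5}{6}j - 2k


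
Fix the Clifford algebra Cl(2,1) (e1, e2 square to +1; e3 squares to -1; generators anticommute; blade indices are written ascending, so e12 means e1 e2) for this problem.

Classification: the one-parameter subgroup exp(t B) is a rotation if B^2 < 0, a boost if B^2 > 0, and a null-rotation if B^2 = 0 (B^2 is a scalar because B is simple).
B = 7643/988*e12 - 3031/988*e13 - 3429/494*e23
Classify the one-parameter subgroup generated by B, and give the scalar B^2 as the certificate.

B^2 term by term: the squares give (7643/988)^2*(e12)^2 + (-3031/988)^2*(e13)^2 + (-3429/494)^2*(e23)^2 = 58415449/976144*(-1) + 9186961/976144*(+1) + 11758041/244036*(+1) = -9/4 (each basis 2-blade squares to minus the product of its generators' squares); cross terms between blades sharing an index anticommute and cancel. So B^2 = -9/4.
Answer: rotation, certificate B^2 = -9/4. Why this suffices: the scalar -9/4 survives any versor conjugation, so its sign alone determines the class however B is presented.


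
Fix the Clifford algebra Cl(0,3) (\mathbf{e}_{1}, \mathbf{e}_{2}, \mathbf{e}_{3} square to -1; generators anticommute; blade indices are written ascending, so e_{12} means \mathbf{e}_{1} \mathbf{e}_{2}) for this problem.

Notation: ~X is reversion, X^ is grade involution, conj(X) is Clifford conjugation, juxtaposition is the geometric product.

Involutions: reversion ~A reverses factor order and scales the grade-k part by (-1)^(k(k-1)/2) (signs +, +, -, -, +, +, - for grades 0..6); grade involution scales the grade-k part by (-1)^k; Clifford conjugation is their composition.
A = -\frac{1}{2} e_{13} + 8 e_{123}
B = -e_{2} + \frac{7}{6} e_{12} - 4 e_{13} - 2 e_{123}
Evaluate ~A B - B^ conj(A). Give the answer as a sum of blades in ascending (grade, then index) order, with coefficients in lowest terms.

first term: 18 + 31 e_{2} + \frac{28}{3} e_{3} + 8 e_{13} - \frac{7}{12} e_{23} + \frac{1}{2} e_{123}
second term: 18 - 31 e_{2} - \frac{28}{3} e_{3} + 8 e_{13} + \frac{7}{12} e_{23} - \frac{1}{2} e_{123}
Answer: 62 e_{2} + \frac{56}{3} e_{3} - \frac{7}{6} e_{23} + e_{123}


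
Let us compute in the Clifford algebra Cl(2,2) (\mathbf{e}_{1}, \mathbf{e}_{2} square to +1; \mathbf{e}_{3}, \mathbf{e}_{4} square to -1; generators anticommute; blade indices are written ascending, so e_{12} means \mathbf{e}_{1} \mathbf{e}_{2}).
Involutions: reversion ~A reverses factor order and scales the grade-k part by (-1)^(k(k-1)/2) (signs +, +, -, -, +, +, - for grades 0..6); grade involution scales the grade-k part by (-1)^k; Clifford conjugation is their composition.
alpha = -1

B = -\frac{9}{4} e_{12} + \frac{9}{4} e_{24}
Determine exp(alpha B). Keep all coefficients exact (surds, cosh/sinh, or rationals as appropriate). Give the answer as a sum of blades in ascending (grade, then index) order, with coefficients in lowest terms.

B^2 term by term: the squares give (-\frac{9}{4})^2*(e_{12})^2 + (\frac{9}{4})^2*(e_{24})^2 = \frac{81}{16}*(-1) + \frac{81}{16}*(+1) = 0 (each basis 2-blade squares to minus the product of its generators' squares); cross terms between blades sharing an index anticommute and cancel. So B^2 = 0.
B^2 = 0, hence only two terms survive: exp(alpha B) = 1 + alpha B (parabolic case).
Answer: 1 + \frac{9}{4} e_{12} - \frac{9}{4} e_{24}


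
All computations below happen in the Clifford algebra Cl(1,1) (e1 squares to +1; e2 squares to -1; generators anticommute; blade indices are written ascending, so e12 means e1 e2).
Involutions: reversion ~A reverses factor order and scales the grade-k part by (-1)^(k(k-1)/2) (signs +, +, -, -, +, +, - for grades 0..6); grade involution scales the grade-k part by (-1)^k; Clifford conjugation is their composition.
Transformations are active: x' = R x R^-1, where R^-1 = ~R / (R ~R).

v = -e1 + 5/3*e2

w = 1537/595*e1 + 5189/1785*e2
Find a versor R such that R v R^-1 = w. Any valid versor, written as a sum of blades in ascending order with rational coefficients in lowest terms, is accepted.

Sketch: the shared square -16/9 makes R = v + w = 942/595*e1 + 8164/1785*e2 the natural versor; its sandwich fixes that direction, negates (v - w)/2, and sends v to w.
Answer: 942/595*e1 + 8164/1785*e2


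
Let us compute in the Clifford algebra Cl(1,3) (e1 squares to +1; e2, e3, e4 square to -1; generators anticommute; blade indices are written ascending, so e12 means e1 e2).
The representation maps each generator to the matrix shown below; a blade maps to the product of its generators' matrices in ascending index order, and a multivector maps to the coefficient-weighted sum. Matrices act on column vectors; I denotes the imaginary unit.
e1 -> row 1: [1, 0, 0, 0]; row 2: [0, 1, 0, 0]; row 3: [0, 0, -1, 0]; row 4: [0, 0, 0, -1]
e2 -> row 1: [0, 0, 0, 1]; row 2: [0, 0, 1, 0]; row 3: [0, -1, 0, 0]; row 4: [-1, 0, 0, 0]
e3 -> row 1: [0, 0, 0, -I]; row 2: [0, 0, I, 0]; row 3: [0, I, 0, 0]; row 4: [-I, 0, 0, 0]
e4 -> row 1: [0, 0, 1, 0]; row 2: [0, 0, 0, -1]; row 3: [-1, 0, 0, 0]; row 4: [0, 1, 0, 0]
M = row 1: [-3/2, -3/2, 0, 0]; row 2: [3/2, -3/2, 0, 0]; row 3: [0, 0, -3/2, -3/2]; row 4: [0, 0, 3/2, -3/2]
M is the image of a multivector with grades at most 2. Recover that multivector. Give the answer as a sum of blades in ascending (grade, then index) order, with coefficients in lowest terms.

Method: the blade images are trace-orthogonal — tr(rho(e_A) rho(e_B)^-1) = 4 if A = B and 0 otherwise — and rho(e_A)^-1 = (e_A)^2 * rho(e_A) with (e_A)^2 = +1 or -1, so the coefficient of e_A in the preimage is (e_A)^2 * tr(M rho(e_A))/4.
Nonzero projections over blades of grade <= 2: 1: (1)^2 = +1, tr(M 1) = -6, coefficient -3/2; e24: (e24)^2 = -1, tr(M rho(e24)) = 6, coefficient -3/2. Every other blade of grade <= 2 projects to 0.
Answer: -3/2 - 3/2*e24


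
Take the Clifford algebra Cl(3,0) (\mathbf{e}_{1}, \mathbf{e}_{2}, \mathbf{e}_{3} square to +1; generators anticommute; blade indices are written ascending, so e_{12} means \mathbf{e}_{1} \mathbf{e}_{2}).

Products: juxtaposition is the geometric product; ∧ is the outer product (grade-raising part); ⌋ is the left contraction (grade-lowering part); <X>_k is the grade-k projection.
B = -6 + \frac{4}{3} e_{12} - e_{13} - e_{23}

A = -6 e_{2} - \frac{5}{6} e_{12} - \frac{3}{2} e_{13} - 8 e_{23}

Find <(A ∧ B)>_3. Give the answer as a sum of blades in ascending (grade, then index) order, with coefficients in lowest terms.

step 1: 36 e_{2} + 5 e_{12} + 9 e_{13} + 48 e_{23} - 6 e_{123}
step 2: -6 e_{123}
Answer: -6 e_{123}


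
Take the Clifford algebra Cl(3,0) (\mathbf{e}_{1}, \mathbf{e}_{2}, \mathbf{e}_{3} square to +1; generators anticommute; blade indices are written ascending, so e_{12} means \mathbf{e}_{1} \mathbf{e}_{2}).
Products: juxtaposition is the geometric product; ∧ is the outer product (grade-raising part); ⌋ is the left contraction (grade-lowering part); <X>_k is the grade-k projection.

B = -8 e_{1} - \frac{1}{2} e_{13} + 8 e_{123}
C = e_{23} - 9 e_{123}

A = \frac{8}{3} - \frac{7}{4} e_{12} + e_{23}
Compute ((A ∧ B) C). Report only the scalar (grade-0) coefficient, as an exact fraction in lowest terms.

step 1: -\frac{64}{3} e_{1} - \frac{4}{3} e_{13} + \frac{40}{3} e_{123}
step 2: 120 - \frac{40}{3} e_{1} + 12 e_{2} + \frac{4}{3} e_{12} + 192 e_{23} - \frac{64}{3} e_{123}
Answer: 120


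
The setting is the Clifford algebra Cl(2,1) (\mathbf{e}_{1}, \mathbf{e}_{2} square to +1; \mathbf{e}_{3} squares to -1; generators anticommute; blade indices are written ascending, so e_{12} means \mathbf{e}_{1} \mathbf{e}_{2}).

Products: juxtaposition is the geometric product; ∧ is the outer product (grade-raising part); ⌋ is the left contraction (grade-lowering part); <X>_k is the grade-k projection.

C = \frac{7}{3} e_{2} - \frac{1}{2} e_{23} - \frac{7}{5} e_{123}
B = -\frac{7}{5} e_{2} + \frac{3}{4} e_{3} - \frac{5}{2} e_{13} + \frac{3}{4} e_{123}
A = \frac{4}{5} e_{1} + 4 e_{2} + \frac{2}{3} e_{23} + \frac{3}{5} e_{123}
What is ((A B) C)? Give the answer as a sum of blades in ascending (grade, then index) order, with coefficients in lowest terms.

step 1: -\frac{103}{20} + \frac{1}{2} e_{1} + e_{2} - \frac{16}{15} e_{3} + \frac{29}{300} e_{12} - \frac{39}{25} e_{13} + \frac{18}{5} e_{23} + 10 e_{123}
step 2: -\frac{202}{15} - \frac{8833}{900} e_{1} - \frac{20501}{1500} e_{2} - \frac{13147}{1500} e_{3} + \frac{34}{75} e_{12} - \frac{13189}{600} e_{13} + \frac{1571}{360} e_{23} + \frac{53}{5} e_{123}
Answer: -\frac{202}{15} - \frac{8833}{900} e_{1} - \frac{20501}{1500} e_{2} - \frac{13147}{1500} e_{3} + \frac{34}{75} e_{12} - \frac{13189}{600} e_{13} + \frac{1571}{360} e_{23} + \frac{53}{5} e_{123}


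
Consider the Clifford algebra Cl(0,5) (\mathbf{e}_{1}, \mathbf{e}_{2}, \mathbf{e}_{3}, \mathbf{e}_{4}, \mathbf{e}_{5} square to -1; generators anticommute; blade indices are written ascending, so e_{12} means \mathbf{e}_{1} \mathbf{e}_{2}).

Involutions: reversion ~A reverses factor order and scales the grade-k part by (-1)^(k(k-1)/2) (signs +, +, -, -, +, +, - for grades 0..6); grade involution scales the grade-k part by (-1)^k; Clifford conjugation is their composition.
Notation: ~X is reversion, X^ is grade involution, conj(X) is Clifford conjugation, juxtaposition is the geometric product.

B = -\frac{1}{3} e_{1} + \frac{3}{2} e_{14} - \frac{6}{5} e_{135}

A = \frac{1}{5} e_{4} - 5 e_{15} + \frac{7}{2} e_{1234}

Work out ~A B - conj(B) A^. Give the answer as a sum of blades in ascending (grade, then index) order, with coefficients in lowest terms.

first term: \frac{3}{10} e_{1} - 6 e_{3} - \frac{5}{3} e_{5} + \frac{1}{15} e_{14} - \frac{21}{4} e_{23} - \frac{15}{2} e_{45} - \frac{7}{6} e_{234} - \frac{21}{5} e_{245} - \frac{6}{25} e_{1345}
second term: -\frac{3}{10} e_{1} + 6 e_{3} + \frac{5}{3} e_{5} - \frac{1}{15} e_{14} + \frac{21}{4} e_{23} + \frac{15}{2} e_{45} - \frac{7}{6} e_{234} - \frac{21}{5} e_{245} - \frac{6}{25} e_{1345}
Answer: \frac{3}{5} e_{1} - 12 e_{3} - \frac{10}{3} e_{5} + \frac{2}{15} e_{14} - \frac{21}{2} e_{23} - 15 e_{45}


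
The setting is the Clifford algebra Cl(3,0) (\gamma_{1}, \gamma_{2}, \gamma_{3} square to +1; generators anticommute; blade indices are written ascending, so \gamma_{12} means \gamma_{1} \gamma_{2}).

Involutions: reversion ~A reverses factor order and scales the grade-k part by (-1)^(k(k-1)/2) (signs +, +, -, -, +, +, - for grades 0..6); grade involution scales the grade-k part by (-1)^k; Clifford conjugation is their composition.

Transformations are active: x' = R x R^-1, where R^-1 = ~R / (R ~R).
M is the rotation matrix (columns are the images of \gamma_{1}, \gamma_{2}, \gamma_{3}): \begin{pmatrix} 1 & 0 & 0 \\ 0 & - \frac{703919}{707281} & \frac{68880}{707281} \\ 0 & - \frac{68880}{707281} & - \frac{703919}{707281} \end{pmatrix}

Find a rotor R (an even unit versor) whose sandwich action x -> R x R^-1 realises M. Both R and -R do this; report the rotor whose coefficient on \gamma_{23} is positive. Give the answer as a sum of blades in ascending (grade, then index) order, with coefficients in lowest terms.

Method: write R = a + b12*\gamma_{12} + b13*\gamma_{13} + b23*\gamma_{23} with a^2 + b12^2 + b13^2 + b23^2 = 1 (so R^-1 = ~R). Expanding the columns R e_j ~R gives tr M = 4a^2 - 1 and, from the antisymmetric part, M21 - M12 = -4a*b12, M13 - M31 = 4a*b13, M32 - M23 = -4a*b23.
Here tr M = -\frac{700557}{707281}, so a^2 = (1 + tr M)/4 = \frac{1681}{707281} and a = ±\frac{41}{841}. Taking a = \frac{41}{841}: M21 - M12 = 0, M13 - M31 = 0, M32 - M23 = -\frac{137760}{707281}, giving b12 = 0, b13 = 0, b23 = \frac{840}{841}, i.e. R = \frac{41}{841} + \frac{840}{841} \gamma_{23}.
Its \gamma_{23} coefficient is already positive.
Answer: \frac{41}{841} + \frac{840}{841} \gamma_{23}. Sheet selection: the two-to-one cover makes ±R indistinguishable at the matrix level (trace -\frac{700557}{707281}), so uniqueness comes from the required sign on \gamma_{23}.


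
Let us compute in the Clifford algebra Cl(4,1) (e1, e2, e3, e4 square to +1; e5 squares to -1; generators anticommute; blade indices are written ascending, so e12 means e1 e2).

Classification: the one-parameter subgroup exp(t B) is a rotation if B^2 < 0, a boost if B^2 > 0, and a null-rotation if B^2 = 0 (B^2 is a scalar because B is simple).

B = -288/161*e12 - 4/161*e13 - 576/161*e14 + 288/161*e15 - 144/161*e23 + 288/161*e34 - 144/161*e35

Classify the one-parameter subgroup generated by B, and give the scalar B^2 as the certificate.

B^2 term by term: the squares give (-288/161)^2*(e12)^2 + (-4/161)^2*(e13)^2 + (-576/161)^2*(e14)^2 + (288/161)^2*(e15)^2 + (-144/161)^2*(e23)^2 + (288/161)^2*(e34)^2 + (-144/161)^2*(e35)^2 = 82944/25921*(-1) + 16/25921*(-1) + 331776/25921*(-1) + 82944/25921*(+1) + 20736/25921*(-1) + 82944/25921*(-1) + 20736/25921*(+1) = -16 (each basis 2-blade squares to minus the product of its generators' squares); cross terms between blades sharing an index anticommute and cancel; the commuting (index-disjoint) pairs give grade-4 terms 2*c*c'*(blade product), which cancel blade by blade — e1234: -165888/25921 + 165888/25921 = 0; e1235: 82944/25921 - 82944/25921 = 0; e1345: -165888/25921 + 165888/25921 = 0 — confirming B is simple. So B^2 = -16.
Answer: rotation, certificate B^2 = -16. Key observation: B^2 = -16 is a conjugation invariant, so its sign decides the class regardless of the surface form of B.


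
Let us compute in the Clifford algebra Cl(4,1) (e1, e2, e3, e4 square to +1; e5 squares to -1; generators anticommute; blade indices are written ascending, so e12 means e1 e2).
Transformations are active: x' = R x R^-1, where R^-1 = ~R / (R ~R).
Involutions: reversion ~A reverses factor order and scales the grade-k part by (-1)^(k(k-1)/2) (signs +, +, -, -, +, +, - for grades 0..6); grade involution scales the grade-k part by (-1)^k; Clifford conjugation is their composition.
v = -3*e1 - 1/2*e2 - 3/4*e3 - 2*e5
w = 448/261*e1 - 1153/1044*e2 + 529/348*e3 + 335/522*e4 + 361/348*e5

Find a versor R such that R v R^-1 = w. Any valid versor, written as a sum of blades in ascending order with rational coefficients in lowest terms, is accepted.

Reasoning: v^2 = w^2 = 93/16 since conjugation preserves the quadratic form; R = v + w = -335/261*e1 - 1675/1044*e2 + 67/87*e3 + 335/522*e4 - 335/348*e5 is then valid when invertible, keeping its own part and reversing (v - w)/2.
Answer: -335/261*e1 - 1675/1044*e2 + 67/87*e3 + 335/522*e4 - 335/348*e5


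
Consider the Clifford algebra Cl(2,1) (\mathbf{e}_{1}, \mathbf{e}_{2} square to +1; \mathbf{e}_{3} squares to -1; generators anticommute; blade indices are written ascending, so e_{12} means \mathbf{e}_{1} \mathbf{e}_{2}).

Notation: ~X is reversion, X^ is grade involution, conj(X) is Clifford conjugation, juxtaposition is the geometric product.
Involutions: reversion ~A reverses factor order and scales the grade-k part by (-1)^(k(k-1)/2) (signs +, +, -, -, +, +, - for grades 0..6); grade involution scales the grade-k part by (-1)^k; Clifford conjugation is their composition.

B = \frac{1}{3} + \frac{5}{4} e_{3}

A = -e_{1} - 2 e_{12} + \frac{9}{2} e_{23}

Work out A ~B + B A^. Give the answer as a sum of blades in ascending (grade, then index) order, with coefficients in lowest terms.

first term: -\frac{1}{3} e_{1} - \frac{45}{8} e_{2} - \frac{2}{3} e_{12} - \frac{5}{4} e_{13} + \frac{3}{2} e_{23} - \frac{5}{2} e_{123}
second term: \frac{1}{3} e_{1} + \frac{45}{8} e_{2} - \frac{2}{3} e_{12} - \frac{5}{4} e_{13} + \frac{3}{2} e_{23} - \frac{5}{2} e_{123}
Answer: -\frac{4}{3} e_{12} - \frac{5}{2} e_{13} + 3 e_{23} - 5 e_{123}
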